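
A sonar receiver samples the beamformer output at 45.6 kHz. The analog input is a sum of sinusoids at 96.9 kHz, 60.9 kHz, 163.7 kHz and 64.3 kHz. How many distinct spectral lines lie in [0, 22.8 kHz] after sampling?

fs/2 = 22.8 kHz.
96.9 kHz mod fs = 5.7 kHz.
5.7 kHz ≤ fs/2 = 22.8 kHz, appears at 5.7 kHz.
60.9 kHz mod fs = 15.3 kHz.
15.3 kHz ≤ fs/2 = 22.8 kHz, appears at 15.3 kHz.
163.7 kHz mod fs = 26.9 kHz.
26.9 kHz > fs/2 = 22.8 kHz, folds to fs − 26.9 kHz = 18.7 kHz.
64.3 kHz mod fs = 18.7 kHz.
18.7 kHz ≤ fs/2 = 22.8 kHz, appears at 18.7 kHz.
Distinct values: {5.7 kHz, 15.3 kHz, 18.7 kHz} → 3.

3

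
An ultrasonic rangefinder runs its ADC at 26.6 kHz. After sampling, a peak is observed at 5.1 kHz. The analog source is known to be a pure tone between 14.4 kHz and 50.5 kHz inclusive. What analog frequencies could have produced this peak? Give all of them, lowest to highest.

Frequencies that alias to 5.1 kHz are k·fs ± 5.1 kHz for integer k ≥ 0.
k=0: 5.1 kHz.
k=1: 21.5 kHz, 31.7 kHz.
k=2: 48.1 kHz, 58.3 kHz.
k=3: 74.7 kHz, 84.9 kHz.
Within [14.4 kHz, 50.5 kHz]: 21.5 kHz, 31.7 kHz, 48.1 kHz.

21.5 kHz, 31.7 kHz, 48.1 kHz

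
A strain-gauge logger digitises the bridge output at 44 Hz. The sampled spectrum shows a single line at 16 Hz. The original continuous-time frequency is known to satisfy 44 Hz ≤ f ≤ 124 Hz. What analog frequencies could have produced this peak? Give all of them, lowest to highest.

60 Hz, 72 Hz, 104 Hz, 116 Hz

Frequencies that alias to 16 Hz are k·fs ± 16 Hz for integer k ≥ 0.
k=0: 16 Hz.
k=1: 28 Hz, 60 Hz.
k=2: 72 Hz, 104 Hz.
k=3: 116 Hz, 148 Hz.
k=4: 160 Hz, 192 Hz.
Within [44 Hz, 124 Hz]: 60 Hz, 72 Hz, 104 Hz, 116 Hz.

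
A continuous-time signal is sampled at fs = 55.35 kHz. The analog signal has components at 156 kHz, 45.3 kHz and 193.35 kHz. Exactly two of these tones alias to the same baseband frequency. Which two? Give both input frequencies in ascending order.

fs/2 = 27.675 kHz.
156 kHz mod fs = 45.3 kHz.
45.3 kHz > fs/2 = 27.675 kHz, folds to fs − 45.3 kHz = 10.05 kHz.
45.3 kHz > fs/2 = 27.675 kHz, folds to fs − 45.3 kHz = 10.05 kHz.
193.35 kHz mod fs = 27.3 kHz.
27.3 kHz ≤ fs/2 = 27.675 kHz, appears at 27.3 kHz.
45.3 kHz and 156 kHz both map to 10.05 kHz.

45.3 kHz, 156 kHz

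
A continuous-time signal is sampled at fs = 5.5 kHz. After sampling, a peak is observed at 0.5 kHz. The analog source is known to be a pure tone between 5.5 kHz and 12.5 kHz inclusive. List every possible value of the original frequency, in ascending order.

6 kHz, 10.5 kHz, 11.5 kHz

Frequencies that alias to 0.5 kHz are k·fs ± 0.5 kHz for integer k ≥ 0.
k=0: 0.5 kHz.
k=1: 5 kHz, 6 kHz.
k=2: 10.5 kHz, 11.5 kHz.
k=3: 16 kHz, 17 kHz.
Within [5.5 kHz, 12.5 kHz]: 6 kHz, 10.5 kHz, 11.5 kHz.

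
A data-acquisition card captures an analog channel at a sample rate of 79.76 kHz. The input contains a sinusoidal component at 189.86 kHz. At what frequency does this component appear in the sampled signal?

189.86 kHz mod fs = 30.34 kHz.
30.34 kHz ≤ fs/2 = 39.88 kHz, appears at 30.34 kHz.

30.34 kHz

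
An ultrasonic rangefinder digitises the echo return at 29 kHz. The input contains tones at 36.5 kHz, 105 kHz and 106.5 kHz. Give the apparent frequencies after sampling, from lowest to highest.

fs/2 = 14.5 kHz.
36.5 kHz mod fs = 7.5 kHz.
7.5 kHz ≤ fs/2 = 14.5 kHz, appears at 7.5 kHz.
105 kHz mod fs = 18 kHz.
18 kHz > fs/2 = 14.5 kHz, folds to fs − 18 kHz = 11 kHz.
106.5 kHz mod fs = 19.5 kHz.
19.5 kHz > fs/2 = 14.5 kHz, folds to fs − 19.5 kHz = 9.5 kHz.
Distinct values: {7.5 kHz, 9.5 kHz, 11 kHz}.

7.5 kHz, 9.5 kHz, 11 kHz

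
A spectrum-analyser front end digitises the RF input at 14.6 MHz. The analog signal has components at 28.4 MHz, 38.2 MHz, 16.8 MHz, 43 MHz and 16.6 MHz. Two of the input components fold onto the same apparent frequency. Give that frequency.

fs/2 = 7.3 MHz.
28.4 MHz mod fs = 13.8 MHz.
13.8 MHz > fs/2 = 7.3 MHz, folds to fs − 13.8 MHz = 0.8 MHz.
38.2 MHz mod fs = 9 MHz.
9 MHz > fs/2 = 7.3 MHz, folds to fs − 9 MHz = 5.6 MHz.
16.8 MHz mod fs = 2.2 MHz.
2.2 MHz ≤ fs/2 = 7.3 MHz, appears at 2.2 MHz.
43 MHz mod fs = 13.8 MHz.
13.8 MHz > fs/2 = 7.3 MHz, folds to fs − 13.8 MHz = 0.8 MHz.
16.6 MHz mod fs = 2 MHz.
2 MHz ≤ fs/2 = 7.3 MHz, appears at 2 MHz.
28.4 MHz and 43 MHz both map to 0.8 MHz.

0.8 MHz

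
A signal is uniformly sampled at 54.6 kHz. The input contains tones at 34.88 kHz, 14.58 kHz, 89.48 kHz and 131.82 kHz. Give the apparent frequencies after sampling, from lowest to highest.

fs/2 = 27.3 kHz.
34.88 kHz > fs/2 = 27.3 kHz, folds to fs − 34.88 kHz = 19.72 kHz.
14.58 kHz ≤ fs/2 = 27.3 kHz, passes unchanged.
89.48 kHz mod fs = 34.88 kHz.
34.88 kHz > fs/2 = 27.3 kHz, folds to fs − 34.88 kHz = 19.72 kHz.
131.82 kHz mod fs = 22.62 kHz.
22.62 kHz ≤ fs/2 = 27.3 kHz, appears at 22.62 kHz.
Distinct values: {14.58 kHz, 19.72 kHz, 22.62 kHz}.

14.58 kHz, 19.72 kHz, 22.62 kHz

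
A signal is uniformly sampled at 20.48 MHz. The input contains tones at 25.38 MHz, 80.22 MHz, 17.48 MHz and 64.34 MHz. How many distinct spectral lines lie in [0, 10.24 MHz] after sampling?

4

fs/2 = 10.24 MHz.
25.38 MHz mod fs = 4.9 MHz.
4.9 MHz ≤ fs/2 = 10.24 MHz, appears at 4.9 MHz.
80.22 MHz mod fs = 18.78 MHz.
18.78 MHz > fs/2 = 10.24 MHz, folds to fs − 18.78 MHz = 1.7 MHz.
17.48 MHz > fs/2 = 10.24 MHz, folds to fs − 17.48 MHz = 3 MHz.
64.34 MHz mod fs = 2.9 MHz.
2.9 MHz ≤ fs/2 = 10.24 MHz, appears at 2.9 MHz.
Distinct values: {1.7 MHz, 2.9 MHz, 3 MHz, 4.9 MHz} → 4.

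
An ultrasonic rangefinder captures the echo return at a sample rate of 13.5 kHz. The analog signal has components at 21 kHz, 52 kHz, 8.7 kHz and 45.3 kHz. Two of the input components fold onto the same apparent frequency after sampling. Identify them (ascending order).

8.7 kHz, 45.3 kHz

fs/2 = 6.75 kHz.
21 kHz mod fs = 7.5 kHz.
7.5 kHz > fs/2 = 6.75 kHz, folds to fs − 7.5 kHz = 6 kHz.
52 kHz mod fs = 11.5 kHz.
11.5 kHz > fs/2 = 6.75 kHz, folds to fs − 11.5 kHz = 2 kHz.
8.7 kHz > fs/2 = 6.75 kHz, folds to fs − 8.7 kHz = 4.8 kHz.
45.3 kHz mod fs = 4.8 kHz.
4.8 kHz ≤ fs/2 = 6.75 kHz, appears at 4.8 kHz.
8.7 kHz and 45.3 kHz both map to 4.8 kHz.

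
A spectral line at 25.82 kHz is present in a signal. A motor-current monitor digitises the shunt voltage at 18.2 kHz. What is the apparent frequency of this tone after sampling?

7.62 kHz

25.82 kHz mod fs = 7.62 kHz.
7.62 kHz ≤ fs/2 = 9.1 kHz, appears at 7.62 kHz.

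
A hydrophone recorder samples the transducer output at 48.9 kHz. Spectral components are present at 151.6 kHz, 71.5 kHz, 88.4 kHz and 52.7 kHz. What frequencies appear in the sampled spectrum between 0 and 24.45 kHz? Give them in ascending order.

fs/2 = 24.45 kHz.
151.6 kHz mod fs = 4.9 kHz.
4.9 kHz ≤ fs/2 = 24.45 kHz, appears at 4.9 kHz.
71.5 kHz mod fs = 22.6 kHz.
22.6 kHz ≤ fs/2 = 24.45 kHz, appears at 22.6 kHz.
88.4 kHz mod fs = 39.5 kHz.
39.5 kHz > fs/2 = 24.45 kHz, folds to fs − 39.5 kHz = 9.4 kHz.
52.7 kHz mod fs = 3.8 kHz.
3.8 kHz ≤ fs/2 = 24.45 kHz, appears at 3.8 kHz.
Distinct values: {3.8 kHz, 4.9 kHz, 9.4 kHz, 22.6 kHz}.

3.8 kHz, 4.9 kHz, 9.4 kHz, 22.6 kHz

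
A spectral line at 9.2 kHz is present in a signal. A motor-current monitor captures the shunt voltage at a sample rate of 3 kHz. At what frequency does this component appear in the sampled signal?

9.2 kHz mod fs = 0.2 kHz.
0.2 kHz ≤ fs/2 = 1.5 kHz, appears at 0.2 kHz.

0.2 kHz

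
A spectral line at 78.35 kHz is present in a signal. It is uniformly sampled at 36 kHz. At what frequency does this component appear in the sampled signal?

6.35 kHz

78.35 kHz mod fs = 6.35 kHz.
6.35 kHz ≤ fs/2 = 18 kHz, appears at 6.35 kHz.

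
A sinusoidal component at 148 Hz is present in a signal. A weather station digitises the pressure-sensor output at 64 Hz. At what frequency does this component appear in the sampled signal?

20 Hz

148 Hz mod fs = 20 Hz.
20 Hz ≤ fs/2 = 32 Hz, appears at 20 Hz.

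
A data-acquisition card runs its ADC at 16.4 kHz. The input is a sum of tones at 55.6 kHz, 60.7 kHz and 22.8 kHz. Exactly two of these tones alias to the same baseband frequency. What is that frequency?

fs/2 = 8.2 kHz.
55.6 kHz mod fs = 6.4 kHz.
6.4 kHz ≤ fs/2 = 8.2 kHz, appears at 6.4 kHz.
60.7 kHz mod fs = 11.5 kHz.
11.5 kHz > fs/2 = 8.2 kHz, folds to fs − 11.5 kHz = 4.9 kHz.
22.8 kHz mod fs = 6.4 kHz.
6.4 kHz ≤ fs/2 = 8.2 kHz, appears at 6.4 kHz.
22.8 kHz and 55.6 kHz both map to 6.4 kHz.

6.4 kHz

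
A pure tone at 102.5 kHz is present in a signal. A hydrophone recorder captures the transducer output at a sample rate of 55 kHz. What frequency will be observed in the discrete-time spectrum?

7.5 kHz

102.5 kHz mod fs = 47.5 kHz.
47.5 kHz > fs/2 = 27.5 kHz, folds to fs − 47.5 kHz = 7.5 kHz.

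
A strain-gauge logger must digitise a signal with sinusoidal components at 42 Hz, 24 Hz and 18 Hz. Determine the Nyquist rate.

84 Hz

Highest-frequency component: 42 Hz.
Nyquist rate = 2 × 42 Hz = 84 Hz.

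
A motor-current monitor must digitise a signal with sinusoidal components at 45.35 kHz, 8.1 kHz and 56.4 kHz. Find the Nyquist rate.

112.8 kHz

Highest-frequency component: 56.4 kHz.
Nyquist rate = 2 × 56.4 kHz = 112.8 kHz.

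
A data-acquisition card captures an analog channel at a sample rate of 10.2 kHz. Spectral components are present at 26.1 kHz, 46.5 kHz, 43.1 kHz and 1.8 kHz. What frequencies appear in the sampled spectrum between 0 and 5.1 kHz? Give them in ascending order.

fs/2 = 5.1 kHz.
26.1 kHz mod fs = 5.7 kHz.
5.7 kHz > fs/2 = 5.1 kHz, folds to fs − 5.7 kHz = 4.5 kHz.
46.5 kHz mod fs = 5.7 kHz.
5.7 kHz > fs/2 = 5.1 kHz, folds to fs − 5.7 kHz = 4.5 kHz.
43.1 kHz mod fs = 2.3 kHz.
2.3 kHz ≤ fs/2 = 5.1 kHz, appears at 2.3 kHz.
1.8 kHz ≤ fs/2 = 5.1 kHz, passes unchanged.
Distinct values: {1.8 kHz, 2.3 kHz, 4.5 kHz}.

1.8 kHz, 2.3 kHz, 4.5 kHz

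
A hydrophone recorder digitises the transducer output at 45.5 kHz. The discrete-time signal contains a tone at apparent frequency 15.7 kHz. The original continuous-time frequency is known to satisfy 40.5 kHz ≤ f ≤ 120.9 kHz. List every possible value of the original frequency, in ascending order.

61.2 kHz, 75.3 kHz, 106.7 kHz, 120.8 kHz

Frequencies that alias to 15.7 kHz are k·fs ± 15.7 kHz for integer k ≥ 0.
k=0: 15.7 kHz.
k=1: 29.8 kHz, 61.2 kHz.
k=2: 75.3 kHz, 106.7 kHz.
k=3: 120.8 kHz, 152.2 kHz.
k=4: 166.3 kHz, 197.7 kHz.
Within [40.5 kHz, 120.9 kHz]: 61.2 kHz, 75.3 kHz, 106.7 kHz, 120.8 kHz.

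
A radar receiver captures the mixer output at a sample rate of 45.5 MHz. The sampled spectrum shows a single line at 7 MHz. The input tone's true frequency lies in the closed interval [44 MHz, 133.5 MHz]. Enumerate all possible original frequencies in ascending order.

52.5 MHz, 84 MHz, 98 MHz, 129.5 MHz

Frequencies that alias to 7 MHz are k·fs ± 7 MHz for integer k ≥ 0.
k=0: 7 MHz.
k=1: 38.5 MHz, 52.5 MHz.
k=2: 84 MHz, 98 MHz.
k=3: 129.5 MHz, 143.5 MHz.
k=4: 175 MHz, 189 MHz.
Within [44 MHz, 133.5 MHz]: 52.5 MHz, 84 MHz, 98 MHz, 129.5 MHz.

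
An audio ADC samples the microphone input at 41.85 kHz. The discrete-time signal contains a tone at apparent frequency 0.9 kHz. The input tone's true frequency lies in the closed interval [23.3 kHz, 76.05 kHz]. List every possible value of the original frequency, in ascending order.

Frequencies that alias to 0.9 kHz are k·fs ± 0.9 kHz for integer k ≥ 0.
k=0: 0.9 kHz.
k=1: 40.95 kHz, 42.75 kHz.
k=2: 82.8 kHz, 84.6 kHz.
Within [23.3 kHz, 76.05 kHz]: 40.95 kHz, 42.75 kHz.

40.95 kHz, 42.75 kHz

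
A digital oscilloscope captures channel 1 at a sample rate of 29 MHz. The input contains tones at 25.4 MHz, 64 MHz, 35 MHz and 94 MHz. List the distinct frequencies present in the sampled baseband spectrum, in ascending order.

fs/2 = 14.5 MHz.
25.4 MHz > fs/2 = 14.5 MHz, folds to fs − 25.4 MHz = 3.6 MHz.
64 MHz mod fs = 6 MHz.
6 MHz ≤ fs/2 = 14.5 MHz, appears at 6 MHz.
35 MHz mod fs = 6 MHz.
6 MHz ≤ fs/2 = 14.5 MHz, appears at 6 MHz.
94 MHz mod fs = 7 MHz.
7 MHz ≤ fs/2 = 14.5 MHz, appears at 7 MHz.
Distinct values: {3.6 MHz, 6 MHz, 7 MHz}.

3.6 MHz, 6 MHz, 7 MHz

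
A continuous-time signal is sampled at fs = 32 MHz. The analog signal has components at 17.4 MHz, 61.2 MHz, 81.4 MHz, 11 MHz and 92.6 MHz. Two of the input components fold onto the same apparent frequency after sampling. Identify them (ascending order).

17.4 MHz, 81.4 MHz

fs/2 = 16 MHz.
17.4 MHz > fs/2 = 16 MHz, folds to fs − 17.4 MHz = 14.6 MHz.
61.2 MHz mod fs = 29.2 MHz.
29.2 MHz > fs/2 = 16 MHz, folds to fs − 29.2 MHz = 2.8 MHz.
81.4 MHz mod fs = 17.4 MHz.
17.4 MHz > fs/2 = 16 MHz, folds to fs − 17.4 MHz = 14.6 MHz.
11 MHz ≤ fs/2 = 16 MHz, passes unchanged.
92.6 MHz mod fs = 28.6 MHz.
28.6 MHz > fs/2 = 16 MHz, folds to fs − 28.6 MHz = 3.4 MHz.
17.4 MHz and 81.4 MHz both map to 14.6 MHz.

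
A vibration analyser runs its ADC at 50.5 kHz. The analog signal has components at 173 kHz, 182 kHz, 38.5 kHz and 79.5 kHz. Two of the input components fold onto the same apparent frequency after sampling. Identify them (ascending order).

79.5 kHz, 173 kHz

fs/2 = 25.25 kHz.
173 kHz mod fs = 21.5 kHz.
21.5 kHz ≤ fs/2 = 25.25 kHz, appears at 21.5 kHz.
182 kHz mod fs = 30.5 kHz.
30.5 kHz > fs/2 = 25.25 kHz, folds to fs − 30.5 kHz = 20 kHz.
38.5 kHz > fs/2 = 25.25 kHz, folds to fs − 38.5 kHz = 12 kHz.
79.5 kHz mod fs = 29 kHz.
29 kHz > fs/2 = 25.25 kHz, folds to fs − 29 kHz = 21.5 kHz.
79.5 kHz and 173 kHz both map to 21.5 kHz.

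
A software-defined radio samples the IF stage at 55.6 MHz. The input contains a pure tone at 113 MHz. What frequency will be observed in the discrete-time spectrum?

1.8 MHz

113 MHz mod fs = 1.8 MHz.
1.8 MHz ≤ fs/2 = 27.8 MHz, appears at 1.8 MHz.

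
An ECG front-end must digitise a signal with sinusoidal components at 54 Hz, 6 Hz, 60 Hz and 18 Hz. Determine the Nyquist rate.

Highest-frequency component: 60 Hz.
Nyquist rate = 2 × 60 Hz = 120 Hz.

120 Hz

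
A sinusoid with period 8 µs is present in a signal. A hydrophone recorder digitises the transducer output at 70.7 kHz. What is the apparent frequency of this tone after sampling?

T = 8 µs → f = 1/T = 125 kHz.
125 kHz mod fs = 54.3 kHz.
54.3 kHz > fs/2 = 35.35 kHz, folds to fs − 54.3 kHz = 16.4 kHz.

16.4 kHz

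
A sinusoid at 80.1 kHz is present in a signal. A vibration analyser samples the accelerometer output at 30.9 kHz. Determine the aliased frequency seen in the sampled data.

80.1 kHz mod fs = 18.3 kHz.
18.3 kHz > fs/2 = 15.45 kHz, folds to fs − 18.3 kHz = 12.6 kHz.

12.6 kHz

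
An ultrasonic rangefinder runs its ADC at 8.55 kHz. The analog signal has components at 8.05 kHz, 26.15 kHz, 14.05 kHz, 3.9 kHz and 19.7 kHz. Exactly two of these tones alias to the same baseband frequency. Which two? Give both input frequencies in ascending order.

8.05 kHz, 26.15 kHz

fs/2 = 4.275 kHz.
8.05 kHz > fs/2 = 4.275 kHz, folds to fs − 8.05 kHz = 0.5 kHz.
26.15 kHz mod fs = 0.5 kHz.
0.5 kHz ≤ fs/2 = 4.275 kHz, appears at 0.5 kHz.
14.05 kHz mod fs = 5.5 kHz.
5.5 kHz > fs/2 = 4.275 kHz, folds to fs − 5.5 kHz = 3.05 kHz.
3.9 kHz ≤ fs/2 = 4.275 kHz, passes unchanged.
19.7 kHz mod fs = 2.6 kHz.
2.6 kHz ≤ fs/2 = 4.275 kHz, appears at 2.6 kHz.
8.05 kHz and 26.15 kHz both map to 0.5 kHz.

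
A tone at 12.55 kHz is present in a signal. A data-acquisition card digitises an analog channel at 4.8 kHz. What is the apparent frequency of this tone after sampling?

12.55 kHz mod fs = 2.95 kHz.
2.95 kHz > fs/2 = 2.4 kHz, folds to fs − 2.95 kHz = 1.85 kHz.

1.85 kHz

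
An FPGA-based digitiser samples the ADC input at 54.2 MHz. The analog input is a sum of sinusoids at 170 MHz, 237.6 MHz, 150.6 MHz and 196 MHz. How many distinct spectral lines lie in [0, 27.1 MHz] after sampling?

fs/2 = 27.1 MHz.
170 MHz mod fs = 7.4 MHz.
7.4 MHz ≤ fs/2 = 27.1 MHz, appears at 7.4 MHz.
237.6 MHz mod fs = 20.8 MHz.
20.8 MHz ≤ fs/2 = 27.1 MHz, appears at 20.8 MHz.
150.6 MHz mod fs = 42.2 MHz.
42.2 MHz > fs/2 = 27.1 MHz, folds to fs − 42.2 MHz = 12 MHz.
196 MHz mod fs = 33.4 MHz.
33.4 MHz > fs/2 = 27.1 MHz, folds to fs − 33.4 MHz = 20.8 MHz.
Distinct values: {7.4 MHz, 12 MHz, 20.8 MHz} → 3.

3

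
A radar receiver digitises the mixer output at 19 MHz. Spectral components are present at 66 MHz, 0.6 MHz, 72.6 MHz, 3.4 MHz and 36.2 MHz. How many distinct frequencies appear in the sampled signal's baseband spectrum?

fs/2 = 9.5 MHz.
66 MHz mod fs = 9 MHz.
9 MHz ≤ fs/2 = 9.5 MHz, appears at 9 MHz.
0.6 MHz ≤ fs/2 = 9.5 MHz, passes unchanged.
72.6 MHz mod fs = 15.6 MHz.
15.6 MHz > fs/2 = 9.5 MHz, folds to fs − 15.6 MHz = 3.4 MHz.
3.4 MHz ≤ fs/2 = 9.5 MHz, passes unchanged.
36.2 MHz mod fs = 17.2 MHz.
17.2 MHz > fs/2 = 9.5 MHz, folds to fs − 17.2 MHz = 1.8 MHz.
Distinct values: {0.6 MHz, 1.8 MHz, 3.4 MHz, 9 MHz} → 4.

4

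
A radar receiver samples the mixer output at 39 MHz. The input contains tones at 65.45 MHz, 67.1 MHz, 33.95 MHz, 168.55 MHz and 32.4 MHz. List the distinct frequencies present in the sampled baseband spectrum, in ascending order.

fs/2 = 19.5 MHz.
65.45 MHz mod fs = 26.45 MHz.
26.45 MHz > fs/2 = 19.5 MHz, folds to fs − 26.45 MHz = 12.55 MHz.
67.1 MHz mod fs = 28.1 MHz.
28.1 MHz > fs/2 = 19.5 MHz, folds to fs − 28.1 MHz = 10.9 MHz.
33.95 MHz > fs/2 = 19.5 MHz, folds to fs − 33.95 MHz = 5.05 MHz.
168.55 MHz mod fs = 12.55 MHz.
12.55 MHz ≤ fs/2 = 19.5 MHz, appears at 12.55 MHz.
32.4 MHz > fs/2 = 19.5 MHz, folds to fs − 32.4 MHz = 6.6 MHz.
Distinct values: {5.05 MHz, 6.6 MHz, 10.9 MHz, 12.55 MHz}.

5.05 MHz, 6.6 MHz, 10.9 MHz, 12.55 MHz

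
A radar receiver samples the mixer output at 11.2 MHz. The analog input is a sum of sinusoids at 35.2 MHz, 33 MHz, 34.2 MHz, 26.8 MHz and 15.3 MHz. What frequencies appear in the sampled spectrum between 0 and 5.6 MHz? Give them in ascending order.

0.6 MHz, 1.6 MHz, 4.1 MHz, 4.4 MHz

fs/2 = 5.6 MHz.
35.2 MHz mod fs = 1.6 MHz.
1.6 MHz ≤ fs/2 = 5.6 MHz, appears at 1.6 MHz.
33 MHz mod fs = 10.6 MHz.
10.6 MHz > fs/2 = 5.6 MHz, folds to fs − 10.6 MHz = 0.6 MHz.
34.2 MHz mod fs = 0.6 MHz.
0.6 MHz ≤ fs/2 = 5.6 MHz, appears at 0.6 MHz.
26.8 MHz mod fs = 4.4 MHz.
4.4 MHz ≤ fs/2 = 5.6 MHz, appears at 4.4 MHz.
15.3 MHz mod fs = 4.1 MHz.
4.1 MHz ≤ fs/2 = 5.6 MHz, appears at 4.1 MHz.
Distinct values: {0.6 MHz, 1.6 MHz, 4.1 MHz, 4.4 MHz}.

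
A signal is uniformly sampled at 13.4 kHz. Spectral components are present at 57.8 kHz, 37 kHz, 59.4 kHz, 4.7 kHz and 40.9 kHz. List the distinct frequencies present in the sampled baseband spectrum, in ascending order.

0.7 kHz, 3.2 kHz, 4.2 kHz, 4.7 kHz, 5.8 kHz

fs/2 = 6.7 kHz.
57.8 kHz mod fs = 4.2 kHz.
4.2 kHz ≤ fs/2 = 6.7 kHz, appears at 4.2 kHz.
37 kHz mod fs = 10.2 kHz.
10.2 kHz > fs/2 = 6.7 kHz, folds to fs − 10.2 kHz = 3.2 kHz.
59.4 kHz mod fs = 5.8 kHz.
5.8 kHz ≤ fs/2 = 6.7 kHz, appears at 5.8 kHz.
4.7 kHz ≤ fs/2 = 6.7 kHz, passes unchanged.
40.9 kHz mod fs = 0.7 kHz.
0.7 kHz ≤ fs/2 = 6.7 kHz, appears at 0.7 kHz.
Distinct values: {0.7 kHz, 3.2 kHz, 4.2 kHz, 4.7 kHz, 5.8 kHz}.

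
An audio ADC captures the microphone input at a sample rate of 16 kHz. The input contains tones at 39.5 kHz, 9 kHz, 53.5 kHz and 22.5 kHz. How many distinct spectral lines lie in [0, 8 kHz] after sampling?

4

fs/2 = 8 kHz.
39.5 kHz mod fs = 7.5 kHz.
7.5 kHz ≤ fs/2 = 8 kHz, appears at 7.5 kHz.
9 kHz > fs/2 = 8 kHz, folds to fs − 9 kHz = 7 kHz.
53.5 kHz mod fs = 5.5 kHz.
5.5 kHz ≤ fs/2 = 8 kHz, appears at 5.5 kHz.
22.5 kHz mod fs = 6.5 kHz.
6.5 kHz ≤ fs/2 = 8 kHz, appears at 6.5 kHz.
Distinct values: {5.5 kHz, 6.5 kHz, 7 kHz, 7.5 kHz} → 4.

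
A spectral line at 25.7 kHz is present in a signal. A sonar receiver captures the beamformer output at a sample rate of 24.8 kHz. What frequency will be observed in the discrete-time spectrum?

0.9 kHz

25.7 kHz mod fs = 0.9 kHz.
0.9 kHz ≤ fs/2 = 12.4 kHz, appears at 0.9 kHz.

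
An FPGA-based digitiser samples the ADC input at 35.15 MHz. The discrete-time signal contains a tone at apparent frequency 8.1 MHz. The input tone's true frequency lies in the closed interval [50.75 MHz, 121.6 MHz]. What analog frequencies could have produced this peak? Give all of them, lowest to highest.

62.2 MHz, 78.4 MHz, 97.35 MHz, 113.55 MHz

Frequencies that alias to 8.1 MHz are k·fs ± 8.1 MHz for integer k ≥ 0.
k=0: 8.1 MHz.
k=1: 27.05 MHz, 43.25 MHz.
k=2: 62.2 MHz, 78.4 MHz.
k=3: 97.35 MHz, 113.55 MHz.
k=4: 132.5 MHz, 148.7 MHz.
Within [50.75 MHz, 121.6 MHz]: 62.2 MHz, 78.4 MHz, 97.35 MHz, 113.55 MHz.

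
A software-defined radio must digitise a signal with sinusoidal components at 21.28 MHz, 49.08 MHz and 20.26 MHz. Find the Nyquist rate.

98.16 MHz

Highest-frequency component: 49.08 MHz.
Nyquist rate = 2 × 49.08 MHz = 98.16 MHz.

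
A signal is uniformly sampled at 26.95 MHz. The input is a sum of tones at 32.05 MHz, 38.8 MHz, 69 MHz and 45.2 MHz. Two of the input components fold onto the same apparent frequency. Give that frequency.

fs/2 = 13.475 MHz.
32.05 MHz mod fs = 5.1 MHz.
5.1 MHz ≤ fs/2 = 13.475 MHz, appears at 5.1 MHz.
38.8 MHz mod fs = 11.85 MHz.
11.85 MHz ≤ fs/2 = 13.475 MHz, appears at 11.85 MHz.
69 MHz mod fs = 15.1 MHz.
15.1 MHz > fs/2 = 13.475 MHz, folds to fs − 15.1 MHz = 11.85 MHz.
45.2 MHz mod fs = 18.25 MHz.
18.25 MHz > fs/2 = 13.475 MHz, folds to fs − 18.25 MHz = 8.7 MHz.
38.8 MHz and 69 MHz both map to 11.85 MHz.

11.85 MHz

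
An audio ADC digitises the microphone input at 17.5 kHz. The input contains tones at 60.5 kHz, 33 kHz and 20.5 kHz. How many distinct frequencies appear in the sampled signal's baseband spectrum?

3

fs/2 = 8.75 kHz.
60.5 kHz mod fs = 8 kHz.
8 kHz ≤ fs/2 = 8.75 kHz, appears at 8 kHz.
33 kHz mod fs = 15.5 kHz.
15.5 kHz > fs/2 = 8.75 kHz, folds to fs − 15.5 kHz = 2 kHz.
20.5 kHz mod fs = 3 kHz.
3 kHz ≤ fs/2 = 8.75 kHz, appears at 3 kHz.
Distinct values: {2 kHz, 3 kHz, 8 kHz} → 3.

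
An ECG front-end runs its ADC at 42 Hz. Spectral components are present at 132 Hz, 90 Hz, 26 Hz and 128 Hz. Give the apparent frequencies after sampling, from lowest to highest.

fs/2 = 21 Hz.
132 Hz mod fs = 6 Hz.
6 Hz ≤ fs/2 = 21 Hz, appears at 6 Hz.
90 Hz mod fs = 6 Hz.
6 Hz ≤ fs/2 = 21 Hz, appears at 6 Hz.
26 Hz > fs/2 = 21 Hz, folds to fs − 26 Hz = 16 Hz.
128 Hz mod fs = 2 Hz.
2 Hz ≤ fs/2 = 21 Hz, appears at 2 Hz.
Distinct values: {2 Hz, 6 Hz, 16 Hz}.

2 Hz, 6 Hz, 16 Hz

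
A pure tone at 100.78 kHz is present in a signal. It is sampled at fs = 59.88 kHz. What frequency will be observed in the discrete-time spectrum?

18.98 kHz

100.78 kHz mod fs = 40.9 kHz.
40.9 kHz > fs/2 = 29.94 kHz, folds to fs − 40.9 kHz = 18.98 kHz.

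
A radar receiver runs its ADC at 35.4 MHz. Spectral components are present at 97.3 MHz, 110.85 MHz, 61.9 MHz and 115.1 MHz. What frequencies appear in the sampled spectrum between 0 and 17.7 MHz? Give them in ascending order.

fs/2 = 17.7 MHz.
97.3 MHz mod fs = 26.5 MHz.
26.5 MHz > fs/2 = 17.7 MHz, folds to fs − 26.5 MHz = 8.9 MHz.
110.85 MHz mod fs = 4.65 MHz.
4.65 MHz ≤ fs/2 = 17.7 MHz, appears at 4.65 MHz.
61.9 MHz mod fs = 26.5 MHz.
26.5 MHz > fs/2 = 17.7 MHz, folds to fs − 26.5 MHz = 8.9 MHz.
115.1 MHz mod fs = 8.9 MHz.
8.9 MHz ≤ fs/2 = 17.7 MHz, appears at 8.9 MHz.
Distinct values: {4.65 MHz, 8.9 MHz}.

4.65 MHz, 8.9 MHz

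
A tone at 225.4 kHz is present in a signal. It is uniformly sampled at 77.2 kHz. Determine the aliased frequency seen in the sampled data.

6.2 kHz

225.4 kHz mod fs = 71 kHz.
71 kHz > fs/2 = 38.6 kHz, folds to fs − 71 kHz = 6.2 kHz.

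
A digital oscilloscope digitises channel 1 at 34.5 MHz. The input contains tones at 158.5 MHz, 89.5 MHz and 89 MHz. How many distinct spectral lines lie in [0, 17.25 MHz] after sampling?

2

fs/2 = 17.25 MHz.
158.5 MHz mod fs = 20.5 MHz.
20.5 MHz > fs/2 = 17.25 MHz, folds to fs − 20.5 MHz = 14 MHz.
89.5 MHz mod fs = 20.5 MHz.
20.5 MHz > fs/2 = 17.25 MHz, folds to fs − 20.5 MHz = 14 MHz.
89 MHz mod fs = 20 MHz.
20 MHz > fs/2 = 17.25 MHz, folds to fs − 20 MHz = 14.5 MHz.
Distinct values: {14 MHz, 14.5 MHz} → 2.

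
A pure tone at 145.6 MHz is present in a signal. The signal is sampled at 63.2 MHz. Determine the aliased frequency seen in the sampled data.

19.2 MHz

145.6 MHz mod fs = 19.2 MHz.
19.2 MHz ≤ fs/2 = 31.6 MHz, appears at 19.2 MHz.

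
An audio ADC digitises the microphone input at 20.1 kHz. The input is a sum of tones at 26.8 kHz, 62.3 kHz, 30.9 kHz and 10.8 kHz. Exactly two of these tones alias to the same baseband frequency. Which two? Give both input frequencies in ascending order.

10.8 kHz, 30.9 kHz

fs/2 = 10.05 kHz.
26.8 kHz mod fs = 6.7 kHz.
6.7 kHz ≤ fs/2 = 10.05 kHz, appears at 6.7 kHz.
62.3 kHz mod fs = 2 kHz.
2 kHz ≤ fs/2 = 10.05 kHz, appears at 2 kHz.
30.9 kHz mod fs = 10.8 kHz.
10.8 kHz > fs/2 = 10.05 kHz, folds to fs − 10.8 kHz = 9.3 kHz.
10.8 kHz > fs/2 = 10.05 kHz, folds to fs − 10.8 kHz = 9.3 kHz.
10.8 kHz and 30.9 kHz both map to 9.3 kHz.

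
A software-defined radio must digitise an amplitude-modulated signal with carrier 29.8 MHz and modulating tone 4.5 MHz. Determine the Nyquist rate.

AM sidebands sit at fc ± fm = 25.3 MHz and 34.3 MHz.
Highest-frequency component: 34.3 MHz.
Nyquist rate = 2 × 34.3 MHz = 68.6 MHz.

68.6 MHz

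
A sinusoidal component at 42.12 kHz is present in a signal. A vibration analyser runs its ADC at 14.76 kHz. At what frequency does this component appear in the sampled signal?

2.16 kHz

42.12 kHz mod fs = 12.6 kHz.
12.6 kHz > fs/2 = 7.38 kHz, folds to fs − 12.6 kHz = 2.16 kHz.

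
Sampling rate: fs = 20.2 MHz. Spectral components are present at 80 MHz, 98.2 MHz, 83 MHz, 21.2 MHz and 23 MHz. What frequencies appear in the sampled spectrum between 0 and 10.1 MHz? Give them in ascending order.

0.8 MHz, 1 MHz, 2.2 MHz, 2.8 MHz

fs/2 = 10.1 MHz.
80 MHz mod fs = 19.4 MHz.
19.4 MHz > fs/2 = 10.1 MHz, folds to fs − 19.4 MHz = 0.8 MHz.
98.2 MHz mod fs = 17.4 MHz.
17.4 MHz > fs/2 = 10.1 MHz, folds to fs − 17.4 MHz = 2.8 MHz.
83 MHz mod fs = 2.2 MHz.
2.2 MHz ≤ fs/2 = 10.1 MHz, appears at 2.2 MHz.
21.2 MHz mod fs = 1 MHz.
1 MHz ≤ fs/2 = 10.1 MHz, appears at 1 MHz.
23 MHz mod fs = 2.8 MHz.
2.8 MHz ≤ fs/2 = 10.1 MHz, appears at 2.8 MHz.
Distinct values: {0.8 MHz, 1 MHz, 2.2 MHz, 2.8 MHz}.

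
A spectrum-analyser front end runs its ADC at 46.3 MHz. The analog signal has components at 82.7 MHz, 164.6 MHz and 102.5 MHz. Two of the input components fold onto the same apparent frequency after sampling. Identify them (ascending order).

fs/2 = 23.15 MHz.
82.7 MHz mod fs = 36.4 MHz.
36.4 MHz > fs/2 = 23.15 MHz, folds to fs − 36.4 MHz = 9.9 MHz.
164.6 MHz mod fs = 25.7 MHz.
25.7 MHz > fs/2 = 23.15 MHz, folds to fs − 25.7 MHz = 20.6 MHz.
102.5 MHz mod fs = 9.9 MHz.
9.9 MHz ≤ fs/2 = 23.15 MHz, appears at 9.9 MHz.
82.7 MHz and 102.5 MHz both map to 9.9 MHz.

82.7 MHz, 102.5 MHz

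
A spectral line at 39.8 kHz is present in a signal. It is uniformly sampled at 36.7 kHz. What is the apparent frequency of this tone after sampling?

39.8 kHz mod fs = 3.1 kHz.
3.1 kHz ≤ fs/2 = 18.35 kHz, appears at 3.1 kHz.

3.1 kHz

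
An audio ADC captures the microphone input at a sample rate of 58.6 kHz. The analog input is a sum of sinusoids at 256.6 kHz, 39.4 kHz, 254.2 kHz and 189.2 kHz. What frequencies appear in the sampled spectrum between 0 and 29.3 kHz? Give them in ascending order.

fs/2 = 29.3 kHz.
256.6 kHz mod fs = 22.2 kHz.
22.2 kHz ≤ fs/2 = 29.3 kHz, appears at 22.2 kHz.
39.4 kHz > fs/2 = 29.3 kHz, folds to fs − 39.4 kHz = 19.2 kHz.
254.2 kHz mod fs = 19.8 kHz.
19.8 kHz ≤ fs/2 = 29.3 kHz, appears at 19.8 kHz.
189.2 kHz mod fs = 13.4 kHz.
13.4 kHz ≤ fs/2 = 29.3 kHz, appears at 13.4 kHz.
Distinct values: {13.4 kHz, 19.2 kHz, 19.8 kHz, 22.2 kHz}.

13.4 kHz, 19.2 kHz, 19.8 kHz, 22.2 kHz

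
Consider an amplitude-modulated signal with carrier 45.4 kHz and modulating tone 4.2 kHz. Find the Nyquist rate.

AM sidebands sit at fc ± fm = 41.2 kHz and 49.6 kHz.
Highest-frequency component: 49.6 kHz.
Nyquist rate = 2 × 49.6 kHz = 99.2 kHz.

99.2 kHz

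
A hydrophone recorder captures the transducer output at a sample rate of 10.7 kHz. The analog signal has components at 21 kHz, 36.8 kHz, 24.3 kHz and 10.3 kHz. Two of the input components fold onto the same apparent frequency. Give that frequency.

fs/2 = 5.35 kHz.
21 kHz mod fs = 10.3 kHz.
10.3 kHz > fs/2 = 5.35 kHz, folds to fs − 10.3 kHz = 0.4 kHz.
36.8 kHz mod fs = 4.7 kHz.
4.7 kHz ≤ fs/2 = 5.35 kHz, appears at 4.7 kHz.
24.3 kHz mod fs = 2.9 kHz.
2.9 kHz ≤ fs/2 = 5.35 kHz, appears at 2.9 kHz.
10.3 kHz > fs/2 = 5.35 kHz, folds to fs − 10.3 kHz = 0.4 kHz.
10.3 kHz and 21 kHz both map to 0.4 kHz.

0.4 kHz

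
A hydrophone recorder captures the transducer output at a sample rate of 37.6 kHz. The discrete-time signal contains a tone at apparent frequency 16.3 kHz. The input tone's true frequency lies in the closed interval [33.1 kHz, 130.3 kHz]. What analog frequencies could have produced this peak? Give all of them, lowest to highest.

Frequencies that alias to 16.3 kHz are k·fs ± 16.3 kHz for integer k ≥ 0.
k=0: 16.3 kHz.
k=1: 21.3 kHz, 53.9 kHz.
k=2: 58.9 kHz, 91.5 kHz.
k=3: 96.5 kHz, 129.1 kHz.
k=4: 134.1 kHz, 166.7 kHz.
Within [33.1 kHz, 130.3 kHz]: 53.9 kHz, 58.9 kHz, 91.5 kHz, 96.5 kHz, 129.1 kHz.

53.9 kHz, 58.9 kHz, 91.5 kHz, 96.5 kHz, 129.1 kHz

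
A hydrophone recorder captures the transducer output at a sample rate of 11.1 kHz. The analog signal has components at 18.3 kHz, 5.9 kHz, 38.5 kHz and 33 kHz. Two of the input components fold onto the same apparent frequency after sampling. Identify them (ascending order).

fs/2 = 5.55 kHz.
18.3 kHz mod fs = 7.2 kHz.
7.2 kHz > fs/2 = 5.55 kHz, folds to fs − 7.2 kHz = 3.9 kHz.
5.9 kHz > fs/2 = 5.55 kHz, folds to fs − 5.9 kHz = 5.2 kHz.
38.5 kHz mod fs = 5.2 kHz.
5.2 kHz ≤ fs/2 = 5.55 kHz, appears at 5.2 kHz.
33 kHz mod fs = 10.8 kHz.
10.8 kHz > fs/2 = 5.55 kHz, folds to fs − 10.8 kHz = 0.3 kHz.
5.9 kHz and 38.5 kHz both map to 5.2 kHz.

5.9 kHz, 38.5 kHz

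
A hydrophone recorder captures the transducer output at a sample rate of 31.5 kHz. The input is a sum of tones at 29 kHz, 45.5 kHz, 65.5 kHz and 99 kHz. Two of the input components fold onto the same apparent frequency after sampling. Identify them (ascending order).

29 kHz, 65.5 kHz

fs/2 = 15.75 kHz.
29 kHz > fs/2 = 15.75 kHz, folds to fs − 29 kHz = 2.5 kHz.
45.5 kHz mod fs = 14 kHz.
14 kHz ≤ fs/2 = 15.75 kHz, appears at 14 kHz.
65.5 kHz mod fs = 2.5 kHz.
2.5 kHz ≤ fs/2 = 15.75 kHz, appears at 2.5 kHz.
99 kHz mod fs = 4.5 kHz.
4.5 kHz ≤ fs/2 = 15.75 kHz, appears at 4.5 kHz.
29 kHz and 65.5 kHz both map to 2.5 kHz.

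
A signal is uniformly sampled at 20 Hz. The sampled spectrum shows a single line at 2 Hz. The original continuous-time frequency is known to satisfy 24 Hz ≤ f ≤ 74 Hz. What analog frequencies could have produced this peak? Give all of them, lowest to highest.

Frequencies that alias to 2 Hz are k·fs ± 2 Hz for integer k ≥ 0.
k=0: 2 Hz.
k=1: 18 Hz, 22 Hz.
k=2: 38 Hz, 42 Hz.
k=3: 58 Hz, 62 Hz.
k=4: 78 Hz, 82 Hz.
Within [24 Hz, 74 Hz]: 38 Hz, 42 Hz, 58 Hz, 62 Hz.

38 Hz, 42 Hz, 58 Hz, 62 Hz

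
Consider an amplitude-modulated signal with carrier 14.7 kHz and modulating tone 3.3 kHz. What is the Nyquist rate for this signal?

AM sidebands sit at fc ± fm = 11.4 kHz and 18 kHz.
Highest-frequency component: 18 kHz.
Nyquist rate = 2 × 18 kHz = 36 kHz.

36 kHz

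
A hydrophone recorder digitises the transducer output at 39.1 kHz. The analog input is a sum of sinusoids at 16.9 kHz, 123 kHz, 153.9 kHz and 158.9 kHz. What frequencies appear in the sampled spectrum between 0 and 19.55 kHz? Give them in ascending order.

2.5 kHz, 5.7 kHz, 16.9 kHz

fs/2 = 19.55 kHz.
16.9 kHz ≤ fs/2 = 19.55 kHz, passes unchanged.
123 kHz mod fs = 5.7 kHz.
5.7 kHz ≤ fs/2 = 19.55 kHz, appears at 5.7 kHz.
153.9 kHz mod fs = 36.6 kHz.
36.6 kHz > fs/2 = 19.55 kHz, folds to fs − 36.6 kHz = 2.5 kHz.
158.9 kHz mod fs = 2.5 kHz.
2.5 kHz ≤ fs/2 = 19.55 kHz, appears at 2.5 kHz.
Distinct values: {2.5 kHz, 5.7 kHz, 16.9 kHz}.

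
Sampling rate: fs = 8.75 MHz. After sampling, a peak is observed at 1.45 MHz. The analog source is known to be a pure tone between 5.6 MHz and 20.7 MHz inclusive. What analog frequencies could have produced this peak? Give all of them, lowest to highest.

7.3 MHz, 10.2 MHz, 16.05 MHz, 18.95 MHz

Frequencies that alias to 1.45 MHz are k·fs ± 1.45 MHz for integer k ≥ 0.
k=0: 1.45 MHz.
k=1: 7.3 MHz, 10.2 MHz.
k=2: 16.05 MHz, 18.95 MHz.
k=3: 24.8 MHz, 27.7 MHz.
Within [5.6 MHz, 20.7 MHz]: 7.3 MHz, 10.2 MHz, 16.05 MHz, 18.95 MHz.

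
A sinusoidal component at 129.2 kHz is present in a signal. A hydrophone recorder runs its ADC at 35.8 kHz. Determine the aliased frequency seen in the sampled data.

14 kHz

129.2 kHz mod fs = 21.8 kHz.
21.8 kHz > fs/2 = 17.9 kHz, folds to fs − 21.8 kHz = 14 kHz.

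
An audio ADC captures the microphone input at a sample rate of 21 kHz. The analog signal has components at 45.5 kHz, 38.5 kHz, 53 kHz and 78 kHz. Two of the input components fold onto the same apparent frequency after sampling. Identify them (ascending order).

38.5 kHz, 45.5 kHz

fs/2 = 10.5 kHz.
45.5 kHz mod fs = 3.5 kHz.
3.5 kHz ≤ fs/2 = 10.5 kHz, appears at 3.5 kHz.
38.5 kHz mod fs = 17.5 kHz.
17.5 kHz > fs/2 = 10.5 kHz, folds to fs − 17.5 kHz = 3.5 kHz.
53 kHz mod fs = 11 kHz.
11 kHz > fs/2 = 10.5 kHz, folds to fs − 11 kHz = 10 kHz.
78 kHz mod fs = 15 kHz.
15 kHz > fs/2 = 10.5 kHz, folds to fs − 15 kHz = 6 kHz.
38.5 kHz and 45.5 kHz both map to 3.5 kHz.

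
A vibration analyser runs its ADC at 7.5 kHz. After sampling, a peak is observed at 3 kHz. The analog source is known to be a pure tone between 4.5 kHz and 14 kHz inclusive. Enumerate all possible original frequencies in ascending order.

4.5 kHz, 10.5 kHz, 12 kHz

Frequencies that alias to 3 kHz are k·fs ± 3 kHz for integer k ≥ 0.
k=0: 3 kHz.
k=1: 4.5 kHz, 10.5 kHz.
k=2: 12 kHz, 18 kHz.
k=3: 19.5 kHz, 25.5 kHz.
Within [4.5 kHz, 14 kHz]: 4.5 kHz, 10.5 kHz, 12 kHz.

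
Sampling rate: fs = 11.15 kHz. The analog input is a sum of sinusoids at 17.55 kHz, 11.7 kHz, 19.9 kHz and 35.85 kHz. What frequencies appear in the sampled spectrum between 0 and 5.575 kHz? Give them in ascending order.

0.55 kHz, 2.4 kHz, 4.75 kHz

fs/2 = 5.575 kHz.
17.55 kHz mod fs = 6.4 kHz.
6.4 kHz > fs/2 = 5.575 kHz, folds to fs − 6.4 kHz = 4.75 kHz.
11.7 kHz mod fs = 0.55 kHz.
0.55 kHz ≤ fs/2 = 5.575 kHz, appears at 0.55 kHz.
19.9 kHz mod fs = 8.75 kHz.
8.75 kHz > fs/2 = 5.575 kHz, folds to fs − 8.75 kHz = 2.4 kHz.
35.85 kHz mod fs = 2.4 kHz.
2.4 kHz ≤ fs/2 = 5.575 kHz, appears at 2.4 kHz.
Distinct values: {0.55 kHz, 2.4 kHz, 4.75 kHz}.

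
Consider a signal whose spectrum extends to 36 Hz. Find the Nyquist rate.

72 Hz

Nyquist rate = 2 × 36 Hz = 72 Hz.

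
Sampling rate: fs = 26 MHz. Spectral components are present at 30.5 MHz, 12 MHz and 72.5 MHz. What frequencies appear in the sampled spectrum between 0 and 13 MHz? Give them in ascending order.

4.5 MHz, 5.5 MHz, 12 MHz

fs/2 = 13 MHz.
30.5 MHz mod fs = 4.5 MHz.
4.5 MHz ≤ fs/2 = 13 MHz, appears at 4.5 MHz.
12 MHz ≤ fs/2 = 13 MHz, passes unchanged.
72.5 MHz mod fs = 20.5 MHz.
20.5 MHz > fs/2 = 13 MHz, folds to fs − 20.5 MHz = 5.5 MHz.
Distinct values: {4.5 MHz, 5.5 MHz, 12 MHz}.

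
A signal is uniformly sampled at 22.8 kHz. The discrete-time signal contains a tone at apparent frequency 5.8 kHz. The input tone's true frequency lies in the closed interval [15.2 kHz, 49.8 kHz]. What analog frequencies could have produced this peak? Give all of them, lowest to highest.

17 kHz, 28.6 kHz, 39.8 kHz

Frequencies that alias to 5.8 kHz are k·fs ± 5.8 kHz for integer k ≥ 0.
k=0: 5.8 kHz.
k=1: 17 kHz, 28.6 kHz.
k=2: 39.8 kHz, 51.4 kHz.
k=3: 62.6 kHz, 74.2 kHz.
Within [15.2 kHz, 49.8 kHz]: 17 kHz, 28.6 kHz, 39.8 kHz.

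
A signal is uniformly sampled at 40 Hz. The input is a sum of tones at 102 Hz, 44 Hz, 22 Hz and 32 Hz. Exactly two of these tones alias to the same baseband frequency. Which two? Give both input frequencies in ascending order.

22 Hz, 102 Hz

fs/2 = 20 Hz.
102 Hz mod fs = 22 Hz.
22 Hz > fs/2 = 20 Hz, folds to fs − 22 Hz = 18 Hz.
44 Hz mod fs = 4 Hz.
4 Hz ≤ fs/2 = 20 Hz, appears at 4 Hz.
22 Hz > fs/2 = 20 Hz, folds to fs − 22 Hz = 18 Hz.
32 Hz > fs/2 = 20 Hz, folds to fs − 32 Hz = 8 Hz.
22 Hz and 102 Hz both map to 18 Hz.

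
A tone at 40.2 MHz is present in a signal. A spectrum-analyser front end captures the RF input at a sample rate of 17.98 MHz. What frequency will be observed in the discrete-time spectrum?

40.2 MHz mod fs = 4.24 MHz.
4.24 MHz ≤ fs/2 = 8.99 MHz, appears at 4.24 MHz.

4.24 MHz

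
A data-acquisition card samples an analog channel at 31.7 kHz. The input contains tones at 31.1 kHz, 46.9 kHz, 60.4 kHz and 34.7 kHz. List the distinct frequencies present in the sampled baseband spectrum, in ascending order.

fs/2 = 15.85 kHz.
31.1 kHz > fs/2 = 15.85 kHz, folds to fs − 31.1 kHz = 0.6 kHz.
46.9 kHz mod fs = 15.2 kHz.
15.2 kHz ≤ fs/2 = 15.85 kHz, appears at 15.2 kHz.
60.4 kHz mod fs = 28.7 kHz.
28.7 kHz > fs/2 = 15.85 kHz, folds to fs − 28.7 kHz = 3 kHz.
34.7 kHz mod fs = 3 kHz.
3 kHz ≤ fs/2 = 15.85 kHz, appears at 3 kHz.
Distinct values: {0.6 kHz, 3 kHz, 15.2 kHz}.

0.6 kHz, 3 kHz, 15.2 kHz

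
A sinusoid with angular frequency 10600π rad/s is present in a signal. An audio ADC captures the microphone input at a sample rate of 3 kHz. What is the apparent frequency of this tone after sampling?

0.7 kHz

ω = 10600π rad/s → f = ω/(2π) = 5300 Hz = 5.3 kHz.
5.3 kHz mod fs = 2.3 kHz.
2.3 kHz > fs/2 = 1.5 kHz, folds to fs − 2.3 kHz = 0.7 kHz.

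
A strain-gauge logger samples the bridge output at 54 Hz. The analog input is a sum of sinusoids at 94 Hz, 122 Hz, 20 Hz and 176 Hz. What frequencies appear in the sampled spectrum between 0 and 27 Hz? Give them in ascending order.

fs/2 = 27 Hz.
94 Hz mod fs = 40 Hz.
40 Hz > fs/2 = 27 Hz, folds to fs − 40 Hz = 14 Hz.
122 Hz mod fs = 14 Hz.
14 Hz ≤ fs/2 = 27 Hz, appears at 14 Hz.
20 Hz ≤ fs/2 = 27 Hz, passes unchanged.
176 Hz mod fs = 14 Hz.
14 Hz ≤ fs/2 = 27 Hz, appears at 14 Hz.
Distinct values: {14 Hz, 20 Hz}.

14 Hz, 20 Hz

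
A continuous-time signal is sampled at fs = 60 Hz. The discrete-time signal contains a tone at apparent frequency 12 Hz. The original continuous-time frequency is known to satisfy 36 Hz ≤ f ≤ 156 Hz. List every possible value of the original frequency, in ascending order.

48 Hz, 72 Hz, 108 Hz, 132 Hz

Frequencies that alias to 12 Hz are k·fs ± 12 Hz for integer k ≥ 0.
k=0: 12 Hz.
k=1: 48 Hz, 72 Hz.
k=2: 108 Hz, 132 Hz.
k=3: 168 Hz, 192 Hz.
Within [36 Hz, 156 Hz]: 48 Hz, 72 Hz, 108 Hz, 132 Hz.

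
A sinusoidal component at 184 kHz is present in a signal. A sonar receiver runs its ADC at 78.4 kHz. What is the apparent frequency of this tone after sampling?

27.2 kHz

184 kHz mod fs = 27.2 kHz.
27.2 kHz ≤ fs/2 = 39.2 kHz, appears at 27.2 kHz.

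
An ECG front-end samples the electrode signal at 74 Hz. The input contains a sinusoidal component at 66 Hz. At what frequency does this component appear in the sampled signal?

66 Hz > fs/2 = 37 Hz, folds to fs − 66 Hz = 8 Hz.

8 Hz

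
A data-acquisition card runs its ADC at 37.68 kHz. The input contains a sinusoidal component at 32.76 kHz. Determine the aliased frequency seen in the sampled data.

4.92 kHz

32.76 kHz > fs/2 = 18.84 kHz, folds to fs − 32.76 kHz = 4.92 kHz.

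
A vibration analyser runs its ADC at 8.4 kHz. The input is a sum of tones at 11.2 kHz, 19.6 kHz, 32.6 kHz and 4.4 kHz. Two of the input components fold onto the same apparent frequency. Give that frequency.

fs/2 = 4.2 kHz.
11.2 kHz mod fs = 2.8 kHz.
2.8 kHz ≤ fs/2 = 4.2 kHz, appears at 2.8 kHz.
19.6 kHz mod fs = 2.8 kHz.
2.8 kHz ≤ fs/2 = 4.2 kHz, appears at 2.8 kHz.
32.6 kHz mod fs = 7.4 kHz.
7.4 kHz > fs/2 = 4.2 kHz, folds to fs − 7.4 kHz = 1 kHz.
4.4 kHz > fs/2 = 4.2 kHz, folds to fs − 4.4 kHz = 4 kHz.
11.2 kHz and 19.6 kHz both map to 2.8 kHz.

2.8 kHz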